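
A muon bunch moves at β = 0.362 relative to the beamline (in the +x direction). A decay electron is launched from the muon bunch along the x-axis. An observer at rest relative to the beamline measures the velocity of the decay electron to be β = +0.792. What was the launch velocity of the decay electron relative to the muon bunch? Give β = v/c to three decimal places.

β = +0.603

Invert the composition law: u' = (u − v)/(1 − uv/c²).
u' = (0.792 − 0.362) / (1 − (0.792)(0.362)) = 0.4300/0.7133 = 0.6028.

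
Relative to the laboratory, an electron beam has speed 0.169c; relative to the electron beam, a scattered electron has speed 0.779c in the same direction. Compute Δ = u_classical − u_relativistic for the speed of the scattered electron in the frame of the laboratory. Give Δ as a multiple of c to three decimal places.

Δ = 0.110c

Galilean: u_cl = 0.779 + 0.169 = 0.9480.
Relativistic: u_rel = (0.779 + 0.169) / (1 + 0.779·0.169) = 0.9480/1.1317 = 0.8377.
Δ = 0.9480 − 0.8377 = 0.1103.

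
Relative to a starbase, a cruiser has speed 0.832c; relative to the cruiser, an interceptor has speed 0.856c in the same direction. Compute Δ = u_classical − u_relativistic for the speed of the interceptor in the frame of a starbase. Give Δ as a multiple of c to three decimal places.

Galilean: u_cl = 0.856 + 0.832 = 1.6880.
Relativistic: u_rel = (0.856 + 0.832) / (1 + 0.856·0.832) = 1.6880/1.7122 = 0.9859.
Δ = 1.6880 − 0.9859 = 0.7021.
(The classical prediction exceeds c; the relativistic result does not.)

Δ = 0.702c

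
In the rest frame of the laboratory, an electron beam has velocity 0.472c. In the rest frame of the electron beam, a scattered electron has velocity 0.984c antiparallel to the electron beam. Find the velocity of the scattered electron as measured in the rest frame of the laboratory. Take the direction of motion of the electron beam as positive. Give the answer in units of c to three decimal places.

-0.956c

With v = 0.472 and u' = -0.984 (in units of c),
u = (u' + v)/(1 + u'v/c²):
u = (-0.984 + 0.472) / (1 + (-0.984)·0.472) = -0.5120/0.5356 = -0.9560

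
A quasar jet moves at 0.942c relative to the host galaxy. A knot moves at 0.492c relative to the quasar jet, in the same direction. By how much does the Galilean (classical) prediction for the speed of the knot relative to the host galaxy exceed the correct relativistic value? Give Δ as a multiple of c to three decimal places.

Galilean: u_cl = 0.492 + 0.942 = 1.4340.
Relativistic: u_rel = (0.492 + 0.942) / (1 + 0.492·0.942) = 1.4340/1.4635 = 0.9799.
Δ = 1.4340 − 0.9799 = 0.4541.
(The classical prediction exceeds c; the relativistic result does not.)

Δ = 0.454c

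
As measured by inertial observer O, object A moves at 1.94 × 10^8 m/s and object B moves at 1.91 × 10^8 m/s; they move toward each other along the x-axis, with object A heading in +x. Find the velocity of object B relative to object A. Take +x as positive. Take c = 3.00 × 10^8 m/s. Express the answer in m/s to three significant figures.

β_A = 0.647, β_B = -0.637 (dividing each by c = 3.00 × 10^8 m/s).
Transform to A's frame with the inverse velocity-addition law: u' = (u − v)/(1 − uv/c²), taking u = β_B and v = β_A.
u' = (-0.637 − 0.647) / (1 − (0.647)(-0.637)) = -1.2833/1.4117 = -0.9091.
u' = -0.9091 × 3.00 × 10^8 m/s.

-2.73 × 10^8 m/s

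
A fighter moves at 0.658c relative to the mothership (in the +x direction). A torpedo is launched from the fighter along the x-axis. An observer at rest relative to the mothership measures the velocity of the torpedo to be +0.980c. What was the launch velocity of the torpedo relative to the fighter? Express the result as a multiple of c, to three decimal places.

+0.907c

Invert the composition law: u' = (u − v)/(1 − uv/c²).
u' = (0.980 − 0.658) / (1 − (0.980)(0.658)) = 0.3220/0.3552 = 0.9066.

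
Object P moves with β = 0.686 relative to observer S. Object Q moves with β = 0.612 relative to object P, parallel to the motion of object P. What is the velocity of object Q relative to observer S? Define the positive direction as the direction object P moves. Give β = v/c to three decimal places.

β = 0.914

With v = 0.686 and u' = 0.612 (in units of c),
u = (u' + v)/(1 + u'v/c²):
u = (0.612 + 0.686) / (1 + 0.612·0.686) = 1.2980/1.4198 = 0.9142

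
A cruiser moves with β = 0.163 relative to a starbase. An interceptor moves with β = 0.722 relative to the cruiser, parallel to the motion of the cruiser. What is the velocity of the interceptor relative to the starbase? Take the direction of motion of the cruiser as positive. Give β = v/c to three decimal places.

β = 0.792

With v = 0.163 and u' = 0.722 (in units of c),
u = (u' + v)/(1 + u'v/c²):
u = (0.722 + 0.163) / (1 + 0.722·0.163) = 0.8850/1.1177 = 0.7918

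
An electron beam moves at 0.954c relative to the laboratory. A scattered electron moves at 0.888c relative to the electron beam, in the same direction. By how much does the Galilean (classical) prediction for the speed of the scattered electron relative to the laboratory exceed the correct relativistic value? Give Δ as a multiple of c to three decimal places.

Galilean: u_cl = 0.888 + 0.954 = 1.8420.
Relativistic: u_rel = (0.888 + 0.954) / (1 + 0.888·0.954) = 1.8420/1.8472 = 0.9972.
Δ = 1.8420 − 0.9972 = 0.8448.
(The classical prediction exceeds c; the relativistic result does not.)

Δ = 0.845c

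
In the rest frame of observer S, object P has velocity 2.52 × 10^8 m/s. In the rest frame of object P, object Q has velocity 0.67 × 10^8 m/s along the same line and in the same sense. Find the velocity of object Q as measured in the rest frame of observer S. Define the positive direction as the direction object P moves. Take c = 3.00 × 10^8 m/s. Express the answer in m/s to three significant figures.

In units of c (dividing by 3.00 × 10^8 m/s): v = 0.840, u' = 0.223.
u = (u' + v)/(1 + u'v/c²):
u = (0.223 + 0.840) / (1 + 0.223·0.840) = 1.0633/1.1876 = 0.8954
Converting back: u = 0.8954 × 3.00 × 10^8 m/s.

2.69 × 10^8 m/s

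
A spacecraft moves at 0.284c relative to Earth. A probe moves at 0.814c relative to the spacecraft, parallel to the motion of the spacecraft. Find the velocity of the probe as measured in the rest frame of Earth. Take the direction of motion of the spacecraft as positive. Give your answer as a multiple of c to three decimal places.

0.892c

With v = 0.284 and u' = 0.814 (in units of c),
u = (u' + v)/(1 + u'v/c²):
u = (0.814 + 0.284) / (1 + 0.814·0.284) = 1.0980/1.2312 = 0.8918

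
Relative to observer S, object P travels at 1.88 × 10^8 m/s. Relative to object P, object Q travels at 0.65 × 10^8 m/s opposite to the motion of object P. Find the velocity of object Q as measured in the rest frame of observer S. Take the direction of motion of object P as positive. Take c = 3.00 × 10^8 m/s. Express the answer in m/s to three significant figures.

+1.42 × 10^8 m/s

In units of c (dividing by 3.00 × 10^8 m/s): v = 0.627, u' = -0.217.
u = (u' + v)/(1 + u'v/c²):
u = (-0.217 + 0.627) / (1 + (-0.217)·0.627) = 0.4100/0.8642 = 0.4744
(Galilean addition would give +0.410c.)
Converting back: u = 0.4744 × 3.00 × 10^8 m/s.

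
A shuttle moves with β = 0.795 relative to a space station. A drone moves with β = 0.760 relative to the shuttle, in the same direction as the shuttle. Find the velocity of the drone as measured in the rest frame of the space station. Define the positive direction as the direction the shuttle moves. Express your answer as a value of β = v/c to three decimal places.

β = 0.969

With v = 0.795 and u' = 0.760 (in units of c),
u = (u' + v)/(1 + u'v/c²):
u = (0.760 + 0.795) / (1 + 0.760·0.795) = 1.5550/1.6042 = 0.9693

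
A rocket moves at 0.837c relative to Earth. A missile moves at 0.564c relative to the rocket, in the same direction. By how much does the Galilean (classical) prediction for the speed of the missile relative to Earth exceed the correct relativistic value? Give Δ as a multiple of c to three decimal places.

Δ = 0.449c

Galilean: u_cl = 0.564 + 0.837 = 1.4010.
Relativistic: u_rel = (0.564 + 0.837) / (1 + 0.564·0.837) = 1.4010/1.4721 = 0.9517.
Δ = 1.4010 − 0.9517 = 0.4493.
(The classical prediction exceeds c; the relativistic result does not.)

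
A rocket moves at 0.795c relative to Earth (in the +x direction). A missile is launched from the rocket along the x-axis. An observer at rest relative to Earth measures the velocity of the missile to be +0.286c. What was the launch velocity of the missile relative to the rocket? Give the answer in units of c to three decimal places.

-0.659c

Invert the composition law: u' = (u − v)/(1 − uv/c²).
u' = (0.286 − 0.795) / (1 − (0.286)(0.795)) = -0.5090/0.7726 = -0.6588.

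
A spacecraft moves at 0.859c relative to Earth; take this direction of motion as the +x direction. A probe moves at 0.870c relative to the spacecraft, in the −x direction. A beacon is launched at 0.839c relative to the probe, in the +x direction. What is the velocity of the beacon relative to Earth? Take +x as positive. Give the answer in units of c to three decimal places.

Apply u = (u' + v)/(1 + u'v/c²) successively, working outward toward Earth.
Start: velocity of the spacecraft relative to Earth = 0.8590c.
Compose with the probe (u' = -0.870 in the spacecraft frame): u_1 = (-0.870 + 0.859) / (1 + (-0.870)·0.859) = -0.0110/0.2527 = -0.0435.
Compose with the beacon (u' = 0.839 in the probe frame): u_2 = (0.839 + (-0.044)) / (1 + 0.839·(-0.044)) = 0.7955/0.9635 = 0.8256.

+0.826c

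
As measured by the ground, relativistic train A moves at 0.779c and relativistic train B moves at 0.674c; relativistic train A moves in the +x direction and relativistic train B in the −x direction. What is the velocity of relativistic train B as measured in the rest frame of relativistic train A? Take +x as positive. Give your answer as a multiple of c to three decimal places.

β_A = 0.779, β_B = -0.674.
Transform to A's frame with the inverse velocity-addition law: u' = (u − v)/(1 − uv/c²), taking u = β_B and v = β_A.
u' = (-0.674 − 0.779) / (1 − (0.779)(-0.674)) = -1.4530/1.5250 = -0.9528.

-0.953c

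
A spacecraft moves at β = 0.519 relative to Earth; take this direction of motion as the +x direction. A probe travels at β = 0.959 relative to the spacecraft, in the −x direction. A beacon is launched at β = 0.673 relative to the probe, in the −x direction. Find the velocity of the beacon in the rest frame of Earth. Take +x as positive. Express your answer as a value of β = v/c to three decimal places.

Apply u = (u' + v)/(1 + u'v/c²) successively, working outward toward Earth.
Start: velocity of the spacecraft relative to Earth = 0.5190c.
Compose with the probe (u' = -0.959 in the spacecraft frame): u_1 = (-0.959 + 0.519) / (1 + (-0.959)·0.519) = -0.4400/0.5023 = -0.8760.
Compose with the beacon (u' = -0.673 in the probe frame): u_2 = (-0.673 + (-0.876)) / (1 + (-0.673)·(-0.876)) = -1.5490/1.5896 = -0.9745.

β = -0.974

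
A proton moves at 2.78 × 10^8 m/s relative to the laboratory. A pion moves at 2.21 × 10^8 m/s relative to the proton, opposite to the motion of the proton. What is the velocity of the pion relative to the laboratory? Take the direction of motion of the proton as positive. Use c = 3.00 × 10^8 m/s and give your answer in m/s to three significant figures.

In units of c (dividing by 3.00 × 10^8 m/s): v = 0.927, u' = -0.737.
u = (u' + v)/(1 + u'v/c²):
u = (-0.737 + 0.927) / (1 + (-0.737)·0.927) = 0.1900/0.3174 = 0.5987
Converting back: u = 0.5987 × 3.00 × 10^8 m/s.

+1.80 × 10^8 m/s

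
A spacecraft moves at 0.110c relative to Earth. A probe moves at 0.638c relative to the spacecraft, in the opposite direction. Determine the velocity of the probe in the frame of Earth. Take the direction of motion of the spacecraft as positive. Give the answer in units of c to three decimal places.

-0.568c

With v = 0.110 and u' = -0.638 (in units of c),
u = (u' + v)/(1 + u'v/c²):
u = (-0.638 + 0.110) / (1 + (-0.638)·0.110) = -0.5280/0.9298 = -0.5679
(Galilean addition would give -0.528c.)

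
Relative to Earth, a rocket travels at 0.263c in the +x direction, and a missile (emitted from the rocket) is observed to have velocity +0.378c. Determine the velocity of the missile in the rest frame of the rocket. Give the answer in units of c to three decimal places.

Invert the composition law: u' = (u − v)/(1 − uv/c²).
u' = (0.378 − 0.263) / (1 − (0.378)(0.263)) = 0.1150/0.9006 = 0.1277.

+0.128c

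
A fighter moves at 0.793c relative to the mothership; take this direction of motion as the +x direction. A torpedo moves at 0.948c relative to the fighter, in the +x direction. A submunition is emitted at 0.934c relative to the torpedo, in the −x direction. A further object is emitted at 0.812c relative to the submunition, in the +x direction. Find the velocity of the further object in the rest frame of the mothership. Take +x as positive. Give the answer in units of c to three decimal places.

Apply u = (u' + v)/(1 + u'v/c²) successively, working outward toward the mothership.
Start: velocity of the fighter relative to the mothership = 0.7930c.
Compose with the torpedo (u' = 0.948 in the fighter frame): u_1 = (0.948 + 0.793) / (1 + 0.948·0.793) = 1.7410/1.7518 = 0.9939.
Compose with the submunition (u' = -0.934 in the torpedo frame): u_2 = (-0.934 + 0.994) / (1 + (-0.934)·0.994) = 0.0599/0.0717 = 0.8343.
Compose with the further object (u' = 0.812 in the submunition frame): u_3 = (0.812 + 0.834) / (1 + 0.812·0.834) = 1.6463/1.6775 = 0.9814.

+0.981c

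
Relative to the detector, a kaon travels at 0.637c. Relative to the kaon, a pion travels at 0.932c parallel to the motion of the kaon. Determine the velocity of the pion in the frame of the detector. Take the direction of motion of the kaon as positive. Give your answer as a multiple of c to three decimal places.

With v = 0.637 and u' = 0.932 (in units of c),
u = (u' + v)/(1 + u'v/c²):
u = (0.932 + 0.637) / (1 + 0.932·0.637) = 1.5690/1.5937 = 0.9845
(Galilean addition would give +1.569c, exceeding c.)

0.985c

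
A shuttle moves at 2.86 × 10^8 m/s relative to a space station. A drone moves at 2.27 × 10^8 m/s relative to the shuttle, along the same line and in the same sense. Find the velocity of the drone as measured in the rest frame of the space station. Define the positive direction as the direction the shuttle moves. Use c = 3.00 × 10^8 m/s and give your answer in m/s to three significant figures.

2.98 × 10^8 m/s

In units of c (dividing by 3.00 × 10^8 m/s): v = 0.953, u' = 0.757.
u = (u' + v)/(1 + u'v/c²):
u = (0.757 + 0.953) / (1 + 0.757·0.953) = 1.7100/1.7214 = 0.9934
Converting back: u = 0.9934 × 3.00 × 10^8 m/s.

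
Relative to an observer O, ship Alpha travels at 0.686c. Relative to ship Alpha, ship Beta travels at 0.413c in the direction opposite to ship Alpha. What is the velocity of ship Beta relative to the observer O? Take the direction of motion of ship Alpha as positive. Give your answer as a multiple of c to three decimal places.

+0.381c

With v = 0.686 and u' = -0.413 (in units of c),
u = (u' + v)/(1 + u'v/c²):
u = (-0.413 + 0.686) / (1 + (-0.413)·0.686) = 0.2730/0.7167 = 0.3809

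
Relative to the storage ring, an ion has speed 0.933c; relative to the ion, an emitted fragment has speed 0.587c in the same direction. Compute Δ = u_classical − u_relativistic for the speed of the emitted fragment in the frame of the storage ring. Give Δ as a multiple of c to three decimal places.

Δ = 0.538c

Galilean: u_cl = 0.587 + 0.933 = 1.5200.
Relativistic: u_rel = (0.587 + 0.933) / (1 + 0.587·0.933) = 1.5200/1.5477 = 0.9821.
Δ = 1.5200 − 0.9821 = 0.5379.
(The classical prediction exceeds c; the relativistic result does not.)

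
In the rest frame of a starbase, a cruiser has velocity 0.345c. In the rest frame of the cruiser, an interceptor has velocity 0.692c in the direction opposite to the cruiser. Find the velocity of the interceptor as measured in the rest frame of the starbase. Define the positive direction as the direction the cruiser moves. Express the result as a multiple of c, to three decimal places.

-0.456c

With v = 0.345 and u' = -0.692 (in units of c),
u = (u' + v)/(1 + u'v/c²):
u = (-0.692 + 0.345) / (1 + (-0.692)·0.345) = -0.3470/0.7613 = -0.4558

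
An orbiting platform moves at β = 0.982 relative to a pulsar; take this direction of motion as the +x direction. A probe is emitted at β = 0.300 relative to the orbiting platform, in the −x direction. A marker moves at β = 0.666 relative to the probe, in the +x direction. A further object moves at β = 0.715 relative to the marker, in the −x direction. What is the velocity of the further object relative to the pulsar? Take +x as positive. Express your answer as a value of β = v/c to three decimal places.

Apply u = (u' + v)/(1 + u'v/c²) successively, working outward toward the pulsar.
Start: velocity of the orbiting platform relative to the pulsar = 0.9820c.
Compose with the probe (u' = -0.300 in the orbiting platform frame): u_1 = (-0.300 + 0.982) / (1 + (-0.300)·0.982) = 0.6820/0.7054 = 0.9668.
Compose with the marker (u' = 0.666 in the probe frame): u_2 = (0.666 + 0.967) / (1 + 0.666·0.967) = 1.6328/1.6439 = 0.9933.
Compose with the further object (u' = -0.715 in the marker frame): u_3 = (-0.715 + 0.993) / (1 + (-0.715)·0.993) = 0.2783/0.2898 = 0.9601.

β = +0.960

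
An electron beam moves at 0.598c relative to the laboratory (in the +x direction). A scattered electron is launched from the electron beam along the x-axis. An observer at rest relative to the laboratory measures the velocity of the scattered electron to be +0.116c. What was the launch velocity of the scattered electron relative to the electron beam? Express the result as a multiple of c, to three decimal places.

-0.518c

Invert the composition law: u' = (u − v)/(1 − uv/c²).
u' = (0.116 − 0.598) / (1 − (0.116)(0.598)) = -0.4820/0.9306 = -0.5179.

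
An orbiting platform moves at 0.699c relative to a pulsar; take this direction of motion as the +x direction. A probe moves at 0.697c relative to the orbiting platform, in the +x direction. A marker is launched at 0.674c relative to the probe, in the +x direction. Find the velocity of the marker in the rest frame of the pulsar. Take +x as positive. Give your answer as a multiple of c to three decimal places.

0.988c

Apply u = (u' + v)/(1 + u'v/c²) successively, working outward toward the pulsar.
Start: velocity of the orbiting platform relative to the pulsar = 0.6990c.
Compose with the probe (u' = 0.697 in the orbiting platform frame): u_1 = (0.697 + 0.699) / (1 + 0.697·0.699) = 1.3960/1.4872 = 0.9387.
Compose with the marker (u' = 0.674 in the probe frame): u_2 = (0.674 + 0.939) / (1 + 0.674·0.939) = 1.6127/1.6327 = 0.9878.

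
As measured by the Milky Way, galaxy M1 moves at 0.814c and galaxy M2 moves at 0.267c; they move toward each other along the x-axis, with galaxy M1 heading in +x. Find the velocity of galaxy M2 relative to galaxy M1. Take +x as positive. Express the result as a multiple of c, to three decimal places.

-0.888c

β_A = 0.814, β_B = -0.267.
Transform to A's frame with the inverse velocity-addition law: u' = (u − v)/(1 − uv/c²), taking u = β_B and v = β_A.
u' = (-0.267 − 0.814) / (1 − (0.814)(-0.267)) = -1.0810/1.2173 = -0.8880.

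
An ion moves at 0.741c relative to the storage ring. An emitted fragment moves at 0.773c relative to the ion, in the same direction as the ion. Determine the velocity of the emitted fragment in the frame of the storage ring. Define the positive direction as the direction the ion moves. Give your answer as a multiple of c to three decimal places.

With v = 0.741 and u' = 0.773 (in units of c),
u = (u' + v)/(1 + u'v/c²):
u = (0.773 + 0.741) / (1 + 0.773·0.741) = 1.5140/1.5728 = 0.9626
(Galilean addition would give +1.514c, exceeding c.)

0.963c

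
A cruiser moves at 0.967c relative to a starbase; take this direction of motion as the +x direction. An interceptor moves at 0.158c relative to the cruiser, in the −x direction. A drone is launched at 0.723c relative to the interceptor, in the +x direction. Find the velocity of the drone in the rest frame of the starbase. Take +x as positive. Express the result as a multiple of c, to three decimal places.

+0.993c

Apply u = (u' + v)/(1 + u'v/c²) successively, working outward toward the starbase.
Start: velocity of the cruiser relative to the starbase = 0.9670c.
Compose with the interceptor (u' = -0.158 in the cruiser frame): u_1 = (-0.158 + 0.967) / (1 + (-0.158)·0.967) = 0.8090/0.8472 = 0.9549.
Compose with the drone (u' = 0.723 in the interceptor frame): u_2 = (0.723 + 0.955) / (1 + 0.723·0.955) = 1.6779/1.6904 = 0.9926.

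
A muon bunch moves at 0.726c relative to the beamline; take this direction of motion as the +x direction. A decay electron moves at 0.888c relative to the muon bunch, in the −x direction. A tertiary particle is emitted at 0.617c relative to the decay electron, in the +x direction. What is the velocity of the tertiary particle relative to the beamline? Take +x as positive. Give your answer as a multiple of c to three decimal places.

Apply u = (u' + v)/(1 + u'v/c²) successively, working outward toward the beamline.
Start: velocity of the muon bunch relative to the beamline = 0.7260c.
Compose with the decay electron (u' = -0.888 in the muon bunch frame): u_1 = (-0.888 + 0.726) / (1 + (-0.888)·0.726) = -0.1620/0.3553 = -0.4559.
Compose with the tertiary particle (u' = 0.617 in the decay electron frame): u_2 = (0.617 + (-0.456)) / (1 + 0.617·(-0.456)) = 0.1611/0.7187 = 0.2241.

+0.224c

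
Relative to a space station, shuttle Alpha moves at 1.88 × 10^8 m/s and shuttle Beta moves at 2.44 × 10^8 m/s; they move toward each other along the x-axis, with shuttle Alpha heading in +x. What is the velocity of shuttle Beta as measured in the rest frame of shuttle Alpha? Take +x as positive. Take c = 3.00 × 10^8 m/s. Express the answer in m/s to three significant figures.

β_A = 0.627, β_B = -0.813 (dividing each by c = 3.00 × 10^8 m/s).
Transform to A's frame with the inverse velocity-addition law: u' = (u − v)/(1 − uv/c²), taking u = β_B and v = β_A.
u' = (-0.813 − 0.627) / (1 − (0.627)(-0.813)) = -1.4400/1.5097 = -0.9538.
u' = -0.9538 × 3.00 × 10^8 m/s.

-2.86 × 10^8 m/s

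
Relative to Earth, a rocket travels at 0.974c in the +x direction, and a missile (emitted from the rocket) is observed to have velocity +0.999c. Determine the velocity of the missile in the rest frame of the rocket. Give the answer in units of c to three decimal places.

Invert the composition law: u' = (u − v)/(1 − uv/c²).
u' = (0.999 − 0.974) / (1 − (0.999)(0.974)) = 0.0250/0.0270 = 0.9268.

+0.927c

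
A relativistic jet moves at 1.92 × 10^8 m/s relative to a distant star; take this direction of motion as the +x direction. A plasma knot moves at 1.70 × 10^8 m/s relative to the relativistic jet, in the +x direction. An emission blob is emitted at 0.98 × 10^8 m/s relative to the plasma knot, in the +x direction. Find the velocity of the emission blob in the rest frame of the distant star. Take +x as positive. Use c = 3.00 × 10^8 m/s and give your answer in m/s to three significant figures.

Apply u = (u' + v)/(1 + u'v/c²) successively, working outward toward the distant star.
(Dividing each given speed by c = 3.00 × 10^8 m/s to work in units of c.)
Start: velocity of the relativistic jet relative to the distant star = 0.6400c.
Compose with the plasma knot (u' = 0.567 in the relativistic jet frame): u_1 = (0.567 + 0.640) / (1 + 0.567·0.640) = 1.2067/1.3627 = 0.8855.
Compose with the emission blob (u' = 0.327 in the plasma knot frame): u_2 = (0.327 + 0.886) / (1 + 0.327·0.886) = 1.2122/1.2893 = 0.9402.
So u = 0.9402 × 3.00 × 10^8 m/s.

2.82 × 10^8 m/s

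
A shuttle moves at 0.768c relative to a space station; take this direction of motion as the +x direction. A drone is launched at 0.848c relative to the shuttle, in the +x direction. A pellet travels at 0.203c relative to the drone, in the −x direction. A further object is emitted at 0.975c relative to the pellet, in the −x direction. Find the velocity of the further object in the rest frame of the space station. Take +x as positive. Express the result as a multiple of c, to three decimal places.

Apply u = (u' + v)/(1 + u'v/c²) successively, working outward toward the space station.
Start: velocity of the shuttle relative to the space station = 0.7680c.
Compose with the drone (u' = 0.848 in the shuttle frame): u_1 = (0.848 + 0.768) / (1 + 0.848·0.768) = 1.6160/1.6513 = 0.9786.
Compose with the pellet (u' = -0.203 in the drone frame): u_2 = (-0.203 + 0.979) / (1 + (-0.203)·0.979) = 0.7756/0.8013 = 0.9679.
Compose with the further object (u' = -0.975 in the pellet frame): u_3 = (-0.975 + 0.968) / (1 + (-0.975)·0.968) = -0.0071/0.0563 = -0.1255.

-0.125c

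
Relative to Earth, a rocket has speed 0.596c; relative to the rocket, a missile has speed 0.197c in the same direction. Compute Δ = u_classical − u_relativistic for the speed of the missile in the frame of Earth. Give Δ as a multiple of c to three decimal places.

Galilean: u_cl = 0.197 + 0.596 = 0.7930.
Relativistic: u_rel = (0.197 + 0.596) / (1 + 0.197·0.596) = 0.7930/1.1174 = 0.7097.
Δ = 0.7930 − 0.7097 = 0.0833.

Δ = 0.083c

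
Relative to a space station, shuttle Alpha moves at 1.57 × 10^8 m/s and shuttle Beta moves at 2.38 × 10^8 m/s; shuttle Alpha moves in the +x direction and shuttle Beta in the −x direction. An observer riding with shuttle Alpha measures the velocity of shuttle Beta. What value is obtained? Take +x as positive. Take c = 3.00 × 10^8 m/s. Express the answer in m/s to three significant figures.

β_A = 0.523, β_B = -0.793 (dividing each by c = 3.00 × 10^8 m/s).
Transform to A's frame with the inverse velocity-addition law: u' = (u − v)/(1 − uv/c²), taking u = β_B and v = β_A.
u' = (-0.793 − 0.523) / (1 − (0.523)(-0.793)) = -1.3167/1.4152 = -0.9304.
u' = -0.9304 × 3.00 × 10^8 m/s.

-2.79 × 10^8 m/s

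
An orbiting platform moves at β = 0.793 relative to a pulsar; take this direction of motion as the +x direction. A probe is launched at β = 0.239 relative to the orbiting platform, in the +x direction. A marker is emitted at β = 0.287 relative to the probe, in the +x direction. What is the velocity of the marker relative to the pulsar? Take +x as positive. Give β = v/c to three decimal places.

Apply u = (u' + v)/(1 + u'v/c²) successively, working outward toward the pulsar.
Start: velocity of the orbiting platform relative to the pulsar = 0.7930c.
Compose with the probe (u' = 0.239 in the orbiting platform frame): u_1 = (0.239 + 0.793) / (1 + 0.239·0.793) = 1.0320/1.1895 = 0.8676.
Compose with the marker (u' = 0.287 in the probe frame): u_2 = (0.287 + 0.868) / (1 + 0.287·0.868) = 1.1546/1.2490 = 0.9244.

β = 0.924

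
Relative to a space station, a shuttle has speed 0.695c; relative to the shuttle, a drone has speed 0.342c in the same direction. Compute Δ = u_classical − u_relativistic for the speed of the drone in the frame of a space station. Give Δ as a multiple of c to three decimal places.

Galilean: u_cl = 0.342 + 0.695 = 1.0370.
Relativistic: u_rel = (0.342 + 0.695) / (1 + 0.342·0.695) = 1.0370/1.2377 = 0.8379.
Δ = 1.0370 − 0.8379 = 0.1991.
(The classical prediction exceeds c; the relativistic result does not.)

Δ = 0.199c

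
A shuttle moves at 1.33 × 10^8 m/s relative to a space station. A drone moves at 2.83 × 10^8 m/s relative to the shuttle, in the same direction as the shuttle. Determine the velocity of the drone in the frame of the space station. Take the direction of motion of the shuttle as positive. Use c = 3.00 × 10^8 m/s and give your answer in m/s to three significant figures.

In units of c (dividing by 3.00 × 10^8 m/s): v = 0.443, u' = 0.943.
u = (u' + v)/(1 + u'v/c²):
u = (0.943 + 0.443) / (1 + 0.943·0.443) = 1.3867/1.4182 = 0.9778
Converting back: u = 0.9778 × 3.00 × 10^8 m/s.

2.93 × 10^8 m/s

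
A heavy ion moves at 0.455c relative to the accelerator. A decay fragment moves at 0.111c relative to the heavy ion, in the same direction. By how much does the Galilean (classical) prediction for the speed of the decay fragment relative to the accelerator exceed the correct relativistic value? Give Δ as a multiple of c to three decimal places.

Δ = 0.027c

Galilean: u_cl = 0.111 + 0.455 = 0.5660.
Relativistic: u_rel = (0.111 + 0.455) / (1 + 0.111·0.455) = 0.5660/1.0505 = 0.5388.
Δ = 0.5660 − 0.5388 = 0.0272.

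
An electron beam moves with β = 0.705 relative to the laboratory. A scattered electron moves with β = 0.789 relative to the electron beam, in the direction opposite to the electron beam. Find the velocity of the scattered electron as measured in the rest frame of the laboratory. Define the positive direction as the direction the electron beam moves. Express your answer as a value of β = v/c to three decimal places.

With v = 0.705 and u' = -0.789 (in units of c),
u = (u' + v)/(1 + u'v/c²):
u = (-0.789 + 0.705) / (1 + (-0.789)·0.705) = -0.0840/0.4438 = -0.1893

β = -0.189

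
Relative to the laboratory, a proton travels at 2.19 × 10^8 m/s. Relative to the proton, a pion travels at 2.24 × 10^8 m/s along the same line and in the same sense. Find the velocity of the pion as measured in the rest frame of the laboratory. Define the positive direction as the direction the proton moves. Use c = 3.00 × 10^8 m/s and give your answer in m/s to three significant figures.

In units of c (dividing by 3.00 × 10^8 m/s): v = 0.730, u' = 0.747.
u = (u' + v)/(1 + u'v/c²):
u = (0.747 + 0.730) / (1 + 0.747·0.730) = 1.4767/1.5451 = 0.9557
Converting back: u = 0.9557 × 3.00 × 10^8 m/s.

2.87 × 10^8 m/s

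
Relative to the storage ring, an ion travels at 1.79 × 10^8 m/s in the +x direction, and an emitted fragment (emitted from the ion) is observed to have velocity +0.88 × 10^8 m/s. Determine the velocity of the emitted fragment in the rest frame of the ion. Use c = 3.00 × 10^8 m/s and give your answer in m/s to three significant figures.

-1.10 × 10^8 m/s

v = 0.597c, u = 0.293c.
Invert the composition law: u' = (u − v)/(1 − uv/c²).
u' = (0.293 − 0.597) / (1 − (0.293)(0.597)) = -0.3033/0.8250 = -0.3677.
u' = -0.3677 × 3.00 × 10^8 m/s.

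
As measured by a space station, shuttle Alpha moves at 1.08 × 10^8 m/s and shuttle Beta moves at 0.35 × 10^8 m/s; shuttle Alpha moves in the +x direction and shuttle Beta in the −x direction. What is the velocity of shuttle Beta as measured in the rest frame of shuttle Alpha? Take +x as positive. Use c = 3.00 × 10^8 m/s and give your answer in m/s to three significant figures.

β_A = 0.360, β_B = -0.117 (dividing each by c = 3.00 × 10^8 m/s).
Transform to A's frame with the inverse velocity-addition law: u' = (u − v)/(1 − uv/c²), taking u = β_B and v = β_A.
u' = (-0.117 − 0.360) / (1 − (0.360)(-0.117)) = -0.4767/1.0420 = -0.4575.
u' = -0.4575 × 3.00 × 10^8 m/s.

-1.37 × 10^8 m/s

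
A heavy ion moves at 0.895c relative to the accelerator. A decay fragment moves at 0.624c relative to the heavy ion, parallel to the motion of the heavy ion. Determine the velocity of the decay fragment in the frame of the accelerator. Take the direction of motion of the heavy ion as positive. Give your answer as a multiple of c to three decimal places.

0.975c

With v = 0.895 and u' = 0.624 (in units of c),
u = (u' + v)/(1 + u'v/c²):
u = (0.624 + 0.895) / (1 + 0.624·0.895) = 1.5190/1.5585 = 0.9747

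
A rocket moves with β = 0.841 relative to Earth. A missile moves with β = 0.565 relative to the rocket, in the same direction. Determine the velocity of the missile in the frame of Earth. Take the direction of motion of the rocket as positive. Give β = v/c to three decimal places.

β = 0.953

With v = 0.841 and u' = 0.565 (in units of c),
u = (u' + v)/(1 + u'v/c²):
u = (0.565 + 0.841) / (1 + 0.565·0.841) = 1.4060/1.4752 = 0.9531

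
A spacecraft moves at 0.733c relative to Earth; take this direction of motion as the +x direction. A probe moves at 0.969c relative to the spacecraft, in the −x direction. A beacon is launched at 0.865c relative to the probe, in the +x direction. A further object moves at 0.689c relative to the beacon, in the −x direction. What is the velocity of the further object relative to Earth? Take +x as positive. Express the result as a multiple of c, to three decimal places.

-0.587c

Apply u = (u' + v)/(1 + u'v/c²) successively, working outward toward Earth.
Start: velocity of the spacecraft relative to Earth = 0.7330c.
Compose with the probe (u' = -0.969 in the spacecraft frame): u_1 = (-0.969 + 0.733) / (1 + (-0.969)·0.733) = -0.2360/0.2897 = -0.8146.
Compose with the beacon (u' = 0.865 in the probe frame): u_2 = (0.865 + (-0.815)) / (1 + 0.865·(-0.815)) = 0.0504/0.2954 = 0.1707.
Compose with the further object (u' = -0.689 in the beacon frame): u_3 = (-0.689 + 0.171) / (1 + (-0.689)·0.171) = -0.5183/0.8824 = -0.5874.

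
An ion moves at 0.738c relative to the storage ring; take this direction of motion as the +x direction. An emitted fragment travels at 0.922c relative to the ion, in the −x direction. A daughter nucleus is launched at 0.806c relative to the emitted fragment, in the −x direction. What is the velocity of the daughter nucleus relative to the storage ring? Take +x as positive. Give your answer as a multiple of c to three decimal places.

-0.944c

Apply u = (u' + v)/(1 + u'v/c²) successively, working outward toward the storage ring.
Start: velocity of the ion relative to the storage ring = 0.7380c.
Compose with the emitted fragment (u' = -0.922 in the ion frame): u_1 = (-0.922 + 0.738) / (1 + (-0.922)·0.738) = -0.1840/0.3196 = -0.5758.
Compose with the daughter nucleus (u' = -0.806 in the emitted fragment frame): u_2 = (-0.806 + (-0.576)) / (1 + (-0.806)·(-0.576)) = -1.3818/1.4641 = -0.9438.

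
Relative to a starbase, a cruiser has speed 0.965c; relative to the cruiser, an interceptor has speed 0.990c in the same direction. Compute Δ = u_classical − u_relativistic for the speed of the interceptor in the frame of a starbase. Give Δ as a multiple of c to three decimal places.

Δ = 0.955c

Galilean: u_cl = 0.990 + 0.965 = 1.9550.
Relativistic: u_rel = (0.990 + 0.965) / (1 + 0.990·0.965) = 1.9550/1.9553 = 0.9998.
Δ = 1.9550 − 0.9998 = 0.9552.
(The classical prediction exceeds c; the relativistic result does not.)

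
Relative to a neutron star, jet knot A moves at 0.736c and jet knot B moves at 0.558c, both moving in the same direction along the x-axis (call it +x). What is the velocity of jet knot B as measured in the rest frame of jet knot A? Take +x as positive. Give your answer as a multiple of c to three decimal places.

-0.302c

β_A = 0.736, β_B = 0.558.
Transform to A's frame with the inverse velocity-addition law: u' = (u − v)/(1 − uv/c²), taking u = β_B and v = β_A.
u' = (0.558 − 0.736) / (1 − (0.736)(0.558)) = -0.1780/0.5893 = -0.3020.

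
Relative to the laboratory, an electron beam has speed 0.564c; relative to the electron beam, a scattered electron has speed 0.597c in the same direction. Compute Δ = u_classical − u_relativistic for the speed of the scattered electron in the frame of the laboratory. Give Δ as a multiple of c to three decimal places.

Galilean: u_cl = 0.597 + 0.564 = 1.1610.
Relativistic: u_rel = (0.597 + 0.564) / (1 + 0.597·0.564) = 1.1610/1.3367 = 0.8686.
Δ = 1.1610 − 0.8686 = 0.2924.
(The classical prediction exceeds c; the relativistic result does not.)

Δ = 0.292c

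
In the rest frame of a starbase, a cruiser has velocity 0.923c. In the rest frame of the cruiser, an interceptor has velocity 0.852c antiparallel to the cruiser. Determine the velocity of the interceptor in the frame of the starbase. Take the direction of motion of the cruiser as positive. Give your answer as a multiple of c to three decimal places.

With v = 0.923 and u' = -0.852 (in units of c),
u = (u' + v)/(1 + u'v/c²):
u = (-0.852 + 0.923) / (1 + (-0.852)·0.923) = 0.0710/0.2136 = 0.3324
(Galilean addition would give +0.071c.)

+0.332c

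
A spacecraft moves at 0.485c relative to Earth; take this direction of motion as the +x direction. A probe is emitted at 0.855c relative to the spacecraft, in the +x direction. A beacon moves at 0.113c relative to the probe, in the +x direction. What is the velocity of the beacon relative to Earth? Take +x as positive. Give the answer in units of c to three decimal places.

0.958c

Apply u = (u' + v)/(1 + u'v/c²) successively, working outward toward Earth.
Start: velocity of the spacecraft relative to Earth = 0.4850c.
Compose with the probe (u' = 0.855 in the spacecraft frame): u_1 = (0.855 + 0.485) / (1 + 0.855·0.485) = 1.3400/1.4147 = 0.9472.
Compose with the beacon (u' = 0.113 in the probe frame): u_2 = (0.113 + 0.947) / (1 + 0.113·0.947) = 1.0602/1.1070 = 0.9577.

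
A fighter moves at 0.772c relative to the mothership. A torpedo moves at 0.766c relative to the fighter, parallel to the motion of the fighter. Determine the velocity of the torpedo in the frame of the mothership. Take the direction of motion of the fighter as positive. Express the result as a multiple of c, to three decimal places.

0.966c

With v = 0.772 and u' = 0.766 (in units of c),
u = (u' + v)/(1 + u'v/c²):
u = (0.766 + 0.772) / (1 + 0.766·0.772) = 1.5380/1.5914 = 0.9665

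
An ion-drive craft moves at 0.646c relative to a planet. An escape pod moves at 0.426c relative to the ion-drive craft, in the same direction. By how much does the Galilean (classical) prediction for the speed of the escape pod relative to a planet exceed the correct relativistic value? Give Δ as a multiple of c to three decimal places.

Galilean: u_cl = 0.426 + 0.646 = 1.0720.
Relativistic: u_rel = (0.426 + 0.646) / (1 + 0.426·0.646) = 1.0720/1.2752 = 0.8407.
Δ = 1.0720 − 0.8407 = 0.2313.
(The classical prediction exceeds c; the relativistic result does not.)

Δ = 0.231c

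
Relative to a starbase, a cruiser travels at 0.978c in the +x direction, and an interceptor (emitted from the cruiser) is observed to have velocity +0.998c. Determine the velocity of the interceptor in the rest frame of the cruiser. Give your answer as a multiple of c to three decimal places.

Invert the composition law: u' = (u − v)/(1 − uv/c²).
u' = (0.998 − 0.978) / (1 − (0.998)(0.978)) = 0.0200/0.0240 = 0.8349.

+0.835c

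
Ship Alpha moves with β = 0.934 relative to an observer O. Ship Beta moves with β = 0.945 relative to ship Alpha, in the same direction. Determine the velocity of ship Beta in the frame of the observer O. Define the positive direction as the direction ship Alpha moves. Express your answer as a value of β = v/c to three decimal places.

β = 0.998

With v = 0.934 and u' = 0.945 (in units of c),
u = (u' + v)/(1 + u'v/c²):
u = (0.945 + 0.934) / (1 + 0.945·0.934) = 1.8790/1.8826 = 0.9981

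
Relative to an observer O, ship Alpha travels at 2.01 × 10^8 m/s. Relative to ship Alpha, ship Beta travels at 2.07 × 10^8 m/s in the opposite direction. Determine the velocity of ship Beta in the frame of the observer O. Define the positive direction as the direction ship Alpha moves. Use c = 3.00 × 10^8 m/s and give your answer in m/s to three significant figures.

-1.12 × 10^7 m/s

In units of c (dividing by 3.00 × 10^8 m/s): v = 0.670, u' = -0.690.
u = (u' + v)/(1 + u'v/c²):
u = (-0.690 + 0.670) / (1 + (-0.690)·0.670) = -0.0200/0.5377 = -0.0372
Converting back: u = -0.0372 × 3.00 × 10^8 m/s.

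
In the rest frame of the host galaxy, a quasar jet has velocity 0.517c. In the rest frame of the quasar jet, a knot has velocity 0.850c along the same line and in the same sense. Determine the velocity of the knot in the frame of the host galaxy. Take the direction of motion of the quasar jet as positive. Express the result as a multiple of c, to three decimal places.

With v = 0.517 and u' = 0.850 (in units of c),
u = (u' + v)/(1 + u'v/c²):
u = (0.850 + 0.517) / (1 + 0.850·0.517) = 1.3670/1.4394 = 0.9497
(Galilean addition would give +1.367c, exceeding c.)

0.950c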